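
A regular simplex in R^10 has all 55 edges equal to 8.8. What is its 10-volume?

V_10 = √(11) · 8.8^10 / (10! · 2^(10/2)) ≈ 79.5445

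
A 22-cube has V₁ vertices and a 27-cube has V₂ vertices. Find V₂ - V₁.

V₁ = 2^22 = 4194304. V₂ = 2^27 = 134217728. V₂ - V₁ = 130023424.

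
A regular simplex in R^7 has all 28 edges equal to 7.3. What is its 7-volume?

V_7 = √(8) · 7.3^7 / (7! · 2^(7/2)) ≈ 54.7986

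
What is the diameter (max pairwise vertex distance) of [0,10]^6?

||(10,10,...,10)|| = √(6)·10 ≈ 24.4949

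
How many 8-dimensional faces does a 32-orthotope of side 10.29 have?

f_8(32-cube) = (32 choose 8) · 2^24 = 176467791052800.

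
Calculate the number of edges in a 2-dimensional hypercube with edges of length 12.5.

Number of 1-faces = C(2,1)·2^(2-1) = 2·2 = 4.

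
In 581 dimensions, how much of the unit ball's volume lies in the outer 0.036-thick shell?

1 - (1-0.036)^581 ≈ 0.9999999994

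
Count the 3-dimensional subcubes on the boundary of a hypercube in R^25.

Choose 3 of 25 axes to span the face (C(25,3) = 2300 ways), then fix each of the remaining 22 coordinates at one of its two extreme values (2^22 = 4194304 ways): 2300·4194304 = 9646899200.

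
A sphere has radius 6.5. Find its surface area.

|∂B_3(6.5)| = 4πr² = 4π·(6.5)² ≈ 530.929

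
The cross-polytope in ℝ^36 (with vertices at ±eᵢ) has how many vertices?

The vertices are ±e_1, ..., ±e_36, so there are 2·36 = 72.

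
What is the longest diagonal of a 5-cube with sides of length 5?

||(5,5,...,5)|| = √(5)·5 ≈ 11.1803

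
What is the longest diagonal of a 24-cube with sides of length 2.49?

Diagonal = √24 · 2.49 ≈ 12.1985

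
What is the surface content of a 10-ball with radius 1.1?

S = n·V_n(r)/r = 10·V_10(1.1)/1.1 (volume-to-surface relation), giving 60.1315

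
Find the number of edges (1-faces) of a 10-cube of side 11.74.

f_1(10-cube) = (10 choose 1) · 2^9 = 5120.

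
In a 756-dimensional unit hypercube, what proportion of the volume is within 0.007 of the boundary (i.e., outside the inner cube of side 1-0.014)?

1 - (1 - 2·0.007)^756 = 1 - 0.986^756 ≈ 0.999977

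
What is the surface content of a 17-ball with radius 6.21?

S = n·V_n(r)/r = 17·V_17(6.21)/6.21 (volume-to-surface relation), giving 1.1724e+13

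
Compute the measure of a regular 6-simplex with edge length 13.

For a regular n-simplex with edge a, V = (a^n / n!)·√((n+1)/2^n). With a=13, n=6: V ≈ 2217.11.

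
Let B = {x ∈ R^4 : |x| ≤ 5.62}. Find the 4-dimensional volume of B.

The n-ball volume is π^(n/2)·r^n/Γ(n/2+1). With n=4, r=5.62: V ≈ 4922.83.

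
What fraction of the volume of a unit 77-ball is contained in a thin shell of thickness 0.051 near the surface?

1 - (1-0.051)^77 ≈ 0.982238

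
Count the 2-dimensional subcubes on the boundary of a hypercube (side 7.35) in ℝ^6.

Choose 2 of 6 axes to span the face (C(6,2) = 15 ways), then fix each of the remaining 4 coordinates at one of its two extreme values (2^4 = 16 ways): 15·16 = 240.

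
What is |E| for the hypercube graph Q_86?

Each of the 2^86 = 77371252455336267181195264 vertices has degree 86; total edges = 86·2^86/2 = 3326963855579459488791396352.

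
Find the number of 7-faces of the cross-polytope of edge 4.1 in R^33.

Number of 7-faces = 2^(7+1) · C(33,7+1) = 256 · 13884156 = 3554343936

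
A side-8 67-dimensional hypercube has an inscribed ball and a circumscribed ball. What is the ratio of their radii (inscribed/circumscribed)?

r_in / r_out = (8/2) / (8√67/2) = 1/√67 ≈ 0.122169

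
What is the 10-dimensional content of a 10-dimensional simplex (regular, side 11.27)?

For a regular n-simplex with edge a, V = (a^n / n!)·√((n+1)/2^n). With a=11.27, n=10: V ≈ 944.11.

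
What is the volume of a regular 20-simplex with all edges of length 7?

V = (7^20 / 20!) · √((20+1) / 2^20) ≈ 0.000146773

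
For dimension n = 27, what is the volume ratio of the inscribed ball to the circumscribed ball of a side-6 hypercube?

Volume scales as r^n, and r_in/r_out = 1/√27, giving (1/√27)^27 ≈ 4.74886e-20.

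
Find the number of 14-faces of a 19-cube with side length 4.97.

An n-cube has C(n,k)·2^(n-k) k-faces. Here C(19,14)·2^5 = 11628·32 = 372096.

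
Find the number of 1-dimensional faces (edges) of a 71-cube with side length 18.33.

Each of the 2^71 = 2361183241434822606848 vertices has degree 71; total edges = 71·2^71/2 = 83822005070936202543104.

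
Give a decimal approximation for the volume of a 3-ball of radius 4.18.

V_3(4.18) = π^(3/2) · (4.18)^3 / Γ(3/2 + 1) ≈ 305.927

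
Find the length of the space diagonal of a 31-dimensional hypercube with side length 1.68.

||(1.68,1.68,...,1.68)|| = √(31)·1.68 ≈ 9.35384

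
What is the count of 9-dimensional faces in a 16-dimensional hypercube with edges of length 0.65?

Choose 9 of 16 axes to span the face (C(16,9) = 11440 ways), then fix each of the remaining 7 coordinates at one of its two extreme values (2^7 = 128 ways): 11440·128 = 1464320.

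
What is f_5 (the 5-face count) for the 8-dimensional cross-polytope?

f_5(8-orthoplex) = 2^6 · (8 choose 6) = 1792.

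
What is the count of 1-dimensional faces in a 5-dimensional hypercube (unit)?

An n-cube has C(n,k)·2^(n-k) k-faces. Here C(5,1)·2^4 = 5·16 = 80.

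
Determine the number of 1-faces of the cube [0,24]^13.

An n-cube has C(n,k)·2^(n-k) k-faces. Here C(13,1)·2^12 = 13·4096 = 53248.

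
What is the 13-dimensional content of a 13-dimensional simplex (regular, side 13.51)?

Volume = 13.51^13 · √(14/2^13) / 13! ≈ 3315.95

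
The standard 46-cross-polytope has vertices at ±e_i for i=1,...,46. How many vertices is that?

Number of vertices = 2n = 92.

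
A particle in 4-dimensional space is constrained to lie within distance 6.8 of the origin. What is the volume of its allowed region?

V_4(6.8) = π^(4/2) · (6.8)^4 / Γ(4/2 + 1) ≈ 10551.3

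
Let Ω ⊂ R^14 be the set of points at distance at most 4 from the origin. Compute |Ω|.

Volume = π^{14/2}·(4)^14/Γ(8) = 16777216·π^7/315 ≈ 1.60864e+08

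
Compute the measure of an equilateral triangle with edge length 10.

Area = (√3/4) · 10² = 43.3013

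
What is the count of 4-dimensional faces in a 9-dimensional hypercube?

Number of 4-faces = C(9,4) · 2^(9-4) = 126 · 32 = 4032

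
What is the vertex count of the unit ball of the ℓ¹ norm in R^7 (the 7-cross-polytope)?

The vertices are ±e_1, ..., ±e_7, so there are 2·7 = 14.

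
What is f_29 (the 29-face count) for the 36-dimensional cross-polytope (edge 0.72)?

Each 29-face is the convex hull of 30 vertices, one chosen as ±e_i from each of 30 distinct axes: 2^30·C(36,30) = 2091425734852608.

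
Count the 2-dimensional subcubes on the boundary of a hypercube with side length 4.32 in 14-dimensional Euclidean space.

An n-cube has C(n,k)·2^(n-k) k-faces. Here C(14,2)·2^12 = 91·4096 = 372736.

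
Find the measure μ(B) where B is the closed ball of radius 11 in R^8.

The n-ball volume is π^(n/2)·r^n/Γ(n/2+1). With n=8, r=11: V = 214358881·π^4/24 ≈ 8.70021e+08.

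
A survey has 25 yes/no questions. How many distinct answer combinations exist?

Each vertex is a binary string of length 25, so there are 2^25 = 33554432.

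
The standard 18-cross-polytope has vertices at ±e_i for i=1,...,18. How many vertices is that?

Number of vertices = 2n = 36.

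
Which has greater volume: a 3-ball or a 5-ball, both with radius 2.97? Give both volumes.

V_3(2.97) ≈ 109.738. V_5(2.97) ≈ 1216.41. The 5-ball is larger.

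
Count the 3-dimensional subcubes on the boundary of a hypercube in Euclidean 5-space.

f_3(5-cube) = (5 choose 3) · 2^2 = 40.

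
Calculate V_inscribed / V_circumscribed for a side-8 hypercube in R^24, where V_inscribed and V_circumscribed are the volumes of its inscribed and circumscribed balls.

Volume scales as r^n, and r_in/r_out = 1/√24, giving (1/√24)^24 ≈ 2.7382e-17.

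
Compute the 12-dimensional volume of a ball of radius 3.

V_12(3) = π^(12/2) · (3)^12 / Γ(12/2 + 1) = 59049·π^6/80 ≈ 709613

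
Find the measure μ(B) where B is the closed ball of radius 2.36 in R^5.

V_5(2.36) = π^(5/2) · (2.36)^5 / Γ(5/2 + 1) ≈ 385.353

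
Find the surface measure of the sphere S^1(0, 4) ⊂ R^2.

The surface area of an n-ball is 2π^(n/2) r^(n-1) / Γ(n/2). For n=2, r=4: 2πr = 2π·4 ≈ 25.1327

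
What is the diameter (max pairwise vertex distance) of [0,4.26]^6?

d = √(4.26² + 4.26² + ... + 4.26²) [6 terms] = √(6·4.26²) = 4.26√6 ≈ 10.4348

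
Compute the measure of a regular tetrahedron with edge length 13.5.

Volume = (√2/12) · 13.5³ = 289.958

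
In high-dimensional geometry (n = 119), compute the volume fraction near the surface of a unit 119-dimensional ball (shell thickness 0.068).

1 - (1-0.068)^119 ≈ 0.999771 ≈ 99.9771%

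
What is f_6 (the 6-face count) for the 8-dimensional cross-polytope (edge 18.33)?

An n-cross-polytope has 2^(k+1)·C(n,k+1) k-faces. Here 2^7·C(8,7) = 128·8 = 1024.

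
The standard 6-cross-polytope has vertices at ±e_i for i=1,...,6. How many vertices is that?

The 6-dimensional cross-polytope has 2n = 2·6 = 12 vertices.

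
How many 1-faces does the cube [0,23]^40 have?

An n-cube has n·2^(n-1) edges. With n = 40: 40·549755813888 = 21990232555520.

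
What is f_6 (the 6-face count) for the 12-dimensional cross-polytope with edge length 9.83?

f_6(12-orthoplex) = 2^7 · (12 choose 7) = 101376.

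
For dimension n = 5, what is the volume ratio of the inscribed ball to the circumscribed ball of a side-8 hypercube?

The radii are 8/2 and 8√5/2, so the volume ratio is (1/√5)^5 = 5^{-5/2} ≈ 0.0178885.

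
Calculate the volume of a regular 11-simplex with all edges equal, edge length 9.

Volume = 9^11 · √(12/2^11) / 11! ≈ 60.178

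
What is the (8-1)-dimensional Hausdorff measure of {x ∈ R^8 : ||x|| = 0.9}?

S = n·V_n(r)/r = 8·V_8(0.9)/0.9 (volume-to-surface relation), giving 15.5302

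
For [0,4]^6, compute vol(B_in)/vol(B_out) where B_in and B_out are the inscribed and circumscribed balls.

V_in/V_out = n^(-n/2) = 6^(-6/2) ≈ 0.00462963.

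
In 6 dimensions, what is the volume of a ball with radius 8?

V_6(8) = π^(6/2) · (8)^6 / Γ(6/2 + 1) = 131072·π^3/3 ≈ 1.35468e+06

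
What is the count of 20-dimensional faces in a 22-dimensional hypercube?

An n-cube has C(n,k)·2^(n-k) k-faces. Here C(22,20)·2^2 = 231·4 = 924.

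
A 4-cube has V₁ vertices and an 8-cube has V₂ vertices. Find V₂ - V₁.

V₁ = 2^4 = 16. V₂ = 2^8 = 256. V₂ - V₁ = 240.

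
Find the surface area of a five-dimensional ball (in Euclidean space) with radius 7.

S_5(7) = 2·π^(5/2)·(7)^4 / Γ(5/2) = 19208·π^2/3 ≈ 63191.8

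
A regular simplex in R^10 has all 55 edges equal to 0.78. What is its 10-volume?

V = (0.78^10 / 10!) · √((10+1) / 2^10) ≈ 2.38084e-09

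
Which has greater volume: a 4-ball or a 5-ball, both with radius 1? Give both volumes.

V_4(1) ≈ 4.9348. V_5(1) ≈ 5.26379. The 5-ball is larger.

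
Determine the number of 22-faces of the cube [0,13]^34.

f_22(34-cube) = (34 choose 22) · 2^12 = 2246058147840.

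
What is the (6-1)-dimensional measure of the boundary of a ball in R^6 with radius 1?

S = n·V_n(r)/r = 6·V_6(1)/1 (volume-to-surface relation), giving π^3 ≈ 31.0063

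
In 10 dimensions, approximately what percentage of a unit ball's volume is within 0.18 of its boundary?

1 - (1-0.18)^10 ≈ 0.862552 ≈ 86.26%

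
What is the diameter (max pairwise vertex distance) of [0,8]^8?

d = √(8² + 8² + ... + 8²) [8 terms] = √(8·8²) = 8√8 ≈ 22.6274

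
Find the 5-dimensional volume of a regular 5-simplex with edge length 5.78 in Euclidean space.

V_5 = √(6) · 5.78^5 / (5! · 2^(5/2)) ≈ 23.2787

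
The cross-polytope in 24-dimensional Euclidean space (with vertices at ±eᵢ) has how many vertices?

The 24-dimensional cross-polytope has 2n = 2·24 = 48 vertices.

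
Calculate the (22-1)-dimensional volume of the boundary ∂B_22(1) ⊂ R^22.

S = n·V_n(r)/r = 22·V_22(1)/1 (volume-to-surface relation), giving π^11/1814400 ≈ 0.162149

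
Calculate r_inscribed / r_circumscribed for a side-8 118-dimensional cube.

r_in = 8/2 (half the side); r_out = 8√118/2 (half the diagonal). Ratio = 1/√118 ≈ 0.0920575.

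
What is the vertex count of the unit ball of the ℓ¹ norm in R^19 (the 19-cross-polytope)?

The 19-dimensional cross-polytope has 2n = 2·19 = 38 vertices.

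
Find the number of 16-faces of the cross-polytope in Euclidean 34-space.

Each 16-face is the convex hull of 17 vertices, one chosen as ±e_i from each of 17 distinct axes: 2^17·C(34,17) = 305870434467840.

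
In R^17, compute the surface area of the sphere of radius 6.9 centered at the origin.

S_17(6.9) = 2·π^(17/2)·(6.9)^16 / Γ(17/2) ≈ 6.32696e+13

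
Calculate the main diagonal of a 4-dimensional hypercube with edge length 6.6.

||(6.6,6.6,...,6.6)|| = √(4)·6.6 = 13.2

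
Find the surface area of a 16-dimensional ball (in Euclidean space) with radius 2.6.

|∂B_16(2.6)| ≈ 6.31537e+06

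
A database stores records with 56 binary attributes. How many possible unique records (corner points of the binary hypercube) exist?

The 56-cube has 2^56 = 72057594037927936 vertices.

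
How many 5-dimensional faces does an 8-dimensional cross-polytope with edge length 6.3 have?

f_5(8-orthoplex) = 2^6 · (8 choose 6) = 1792.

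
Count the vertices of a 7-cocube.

An n-cross-polytope has 2n vertices; here n = 7, giving 14.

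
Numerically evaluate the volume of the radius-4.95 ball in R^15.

Volume = π^{15/2}·(4.95)^15/Γ(17/2) ≈ 1.00117e+10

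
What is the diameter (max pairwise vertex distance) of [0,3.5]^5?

||(3.5,3.5,...,3.5)|| = √(5)·3.5 ≈ 7.82624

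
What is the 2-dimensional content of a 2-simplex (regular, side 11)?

Area = (√3/4) · 11² = 52.3945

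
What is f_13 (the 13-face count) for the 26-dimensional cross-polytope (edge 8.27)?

Each 13-face is the convex hull of 14 vertices, one chosen as ±e_i from each of 14 distinct axes: 2^14·C(26,14) = 158231756800.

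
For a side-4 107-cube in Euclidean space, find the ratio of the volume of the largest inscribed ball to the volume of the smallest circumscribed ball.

V_in/V_out = n^(-n/2) = 107^(-107/2) ≈ 2.67897e-109.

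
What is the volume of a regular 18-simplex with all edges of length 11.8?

V_18 = √(19) · 11.8^18 / (18! · 2^(18/2)) ≈ 26.1603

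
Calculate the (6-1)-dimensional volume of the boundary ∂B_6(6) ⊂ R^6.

S = n·V_n(r)/r = 6·V_6(6)/6 (volume-to-surface relation), giving 7776·π^3 ≈ 241105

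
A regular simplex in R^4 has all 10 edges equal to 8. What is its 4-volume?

For a regular n-simplex with edge a, V = (a^n / n!)·√((n+1)/2^n). With a=8, n=4: V ≈ 95.4056.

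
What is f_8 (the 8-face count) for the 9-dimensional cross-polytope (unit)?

f_8(9-orthoplex) = 2^9 · (9 choose 9) = 512.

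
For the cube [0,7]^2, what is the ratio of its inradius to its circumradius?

r_in = 7/2 (half the side); r_out = 7√2/2 (half the diagonal). Ratio = 1/√2 ≈ 0.707107.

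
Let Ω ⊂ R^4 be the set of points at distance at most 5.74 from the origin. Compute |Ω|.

Volume = π^{4/2}·(5.74)^4/Γ(3) ≈ 5356.95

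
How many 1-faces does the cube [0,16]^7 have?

The 7-cube has n·2^(n-1) = 7·2^6 = 7·64 = 448 edges.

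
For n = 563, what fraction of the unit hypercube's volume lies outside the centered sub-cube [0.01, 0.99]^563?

1 - (1 - 2·0.01)^563 = 1 - 0.98^563 ≈ 0.999989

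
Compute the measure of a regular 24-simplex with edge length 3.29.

V_24 = √(25) · 3.29^24 / (24! · 2^(24/2)) ≈ 5.08869e-15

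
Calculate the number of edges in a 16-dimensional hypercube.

The 16-cube has n·2^(n-1) = 16·2^15 = 16·32768 = 524288 edges.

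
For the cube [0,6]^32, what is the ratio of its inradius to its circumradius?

r_in / r_out = (6/2) / (6√32/2) = 1/√32 ≈ 0.176777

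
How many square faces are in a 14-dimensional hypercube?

Choose 2 of 14 axes to span the face (C(14,2) = 91 ways), then fix each of the remaining 12 coordinates at one of its two extreme values (2^12 = 4096 ways): 91·4096 = 372736.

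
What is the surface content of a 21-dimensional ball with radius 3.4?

S = n·V_n(r)/r = 21·V_21(3.4)/3.4 (volume-to-surface relation), giving 1.24838e+10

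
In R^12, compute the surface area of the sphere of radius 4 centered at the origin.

|∂B_12(4)| = 1048576·π^6/15 ≈ 6.7206e+07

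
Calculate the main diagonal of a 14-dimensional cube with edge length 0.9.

The space diagonal of an n-cube of side s is s√n. Here 0.9·√14 ≈ 3.36749.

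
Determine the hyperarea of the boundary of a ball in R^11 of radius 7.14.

S = n·V_n(r)/r = 11·V_11(7.14)/7.14 (volume-to-surface relation), giving 7.13641e+09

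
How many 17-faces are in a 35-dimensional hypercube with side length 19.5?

An n-cube has C(n,k)·2^(n-k) k-faces. Here C(35,17)·2^18 = 4537567650·262144 = 1189496134041600.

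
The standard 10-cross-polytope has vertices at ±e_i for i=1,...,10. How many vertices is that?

The vertices are ±e_1, ..., ±e_10, so there are 2·10 = 20.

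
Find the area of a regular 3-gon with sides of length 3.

Area = (√3/4) · 3² = 3.89711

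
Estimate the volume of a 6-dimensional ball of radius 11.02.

Volume = π^{6/2}·(11.02)^6/Γ(4) ≈ 9.25525e+06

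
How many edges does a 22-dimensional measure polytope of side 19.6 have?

The 22-cube has n·2^(n-1) = 22·2^21 = 22·2097152 = 46137344 edges.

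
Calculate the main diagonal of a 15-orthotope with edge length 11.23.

||(11.23,11.23,...,11.23)|| = √(15)·11.23 ≈ 43.4936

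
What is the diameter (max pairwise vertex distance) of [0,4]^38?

||(4,4,...,4)|| = √(38)·4 ≈ 24.6577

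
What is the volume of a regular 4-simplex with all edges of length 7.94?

V_4 = √(5) · 7.94^4 / (4! · 2^(4/2)) ≈ 92.5754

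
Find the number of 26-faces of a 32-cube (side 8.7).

An n-cube has C(n,k)·2^(n-k) k-faces. Here C(32,26)·2^6 = 906192·64 = 57996288.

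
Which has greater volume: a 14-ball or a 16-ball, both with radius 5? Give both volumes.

V_14(5) ≈ 3.65762e+09. V_16(5) ≈ 3.59086e+10. The 16-ball is larger.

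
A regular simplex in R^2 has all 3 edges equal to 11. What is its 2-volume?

Area = (√3/4) · 11² = 52.3945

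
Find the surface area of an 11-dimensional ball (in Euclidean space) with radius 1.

S_11(1) = 2·π^(11/2)·(1)^10 / Γ(11/2) = 64·π^5/945 ≈ 20.7251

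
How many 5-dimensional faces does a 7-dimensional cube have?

Number of 5-faces = C(7,5) · 2^(7-5) = 21 · 4 = 84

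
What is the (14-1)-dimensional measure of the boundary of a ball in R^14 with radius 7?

S_14(7) = 2·π^(14/2)·(7)^13 / Γ(14/2) = 96889010407·π^7/360 ≈ 8.1287e+11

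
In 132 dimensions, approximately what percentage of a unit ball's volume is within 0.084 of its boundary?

1 - (1-0.084)^132 ≈ 0.999991 ≈ 99.999066%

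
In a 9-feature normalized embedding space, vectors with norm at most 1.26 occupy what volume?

V_9(1.26) = π^(9/2) · (1.26)^9 / Γ(9/2 + 1) ≈ 26.403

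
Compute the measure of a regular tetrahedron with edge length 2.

Volume = (√2/12) · 2³ = 0.942809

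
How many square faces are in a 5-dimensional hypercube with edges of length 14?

Number of 2-faces = C(5,2) · 2^(5-2) = 10 · 8 = 80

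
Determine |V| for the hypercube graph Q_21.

Number of vertices = 2^21 = 2097152.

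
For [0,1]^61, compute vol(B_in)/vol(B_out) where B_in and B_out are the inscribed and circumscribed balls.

V_in / V_out = (r_in/r_out)^61 = (1/√61)^61 = 61^(-61/2) ≈ 3.52728e-55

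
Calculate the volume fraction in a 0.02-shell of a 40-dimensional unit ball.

V(inner)/V(outer) = ((1-0.02)/1)^40 ≈ 0.4457, so the shell fraction is 0.5543.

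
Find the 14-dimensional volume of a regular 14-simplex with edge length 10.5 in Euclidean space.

V_14 = √(15) · 10.5^14 / (14! · 2^(14/2)) ≈ 68.7191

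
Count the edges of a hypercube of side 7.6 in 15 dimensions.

The 15-cube has n·2^(n-1) = 15·2^14 = 15·16384 = 245760 edges.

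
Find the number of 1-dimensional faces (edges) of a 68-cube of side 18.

The 68-cube has n·2^(n-1) = 68·2^67 = 68·147573952589676412928 = 10035028776097996079104 edges.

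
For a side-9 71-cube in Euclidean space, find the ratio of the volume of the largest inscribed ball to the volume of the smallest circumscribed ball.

V_in/V_out = n^(-n/2) = 71^(-71/2) ≈ 1.9069e-66.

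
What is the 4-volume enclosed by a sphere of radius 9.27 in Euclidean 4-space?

V_4(9.27) = π^(4/2) · (9.27)^4 / Γ(4/2 + 1) ≈ 36440.9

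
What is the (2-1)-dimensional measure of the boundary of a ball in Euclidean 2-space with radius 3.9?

S_2(3.9) = 2·π^(2/2)·(3.9)^1 / Γ(2/2) = 2πr = 2π·3.9 ≈ 24.5044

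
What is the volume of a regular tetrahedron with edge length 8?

Volume = (√2/12) · 8³ = 60.3398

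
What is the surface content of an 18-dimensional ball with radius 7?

S = n·V_n(r)/r = 18·V_18(7)/7 (volume-to-surface relation), giving 33232930569601·π^9/2880 ≈ 3.43974e+14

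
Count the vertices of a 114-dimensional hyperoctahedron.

The vertices are ±e_1, ..., ±e_114, so there are 2·114 = 228.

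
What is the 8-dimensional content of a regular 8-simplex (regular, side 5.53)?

For a regular n-simplex with edge a, V = (a^n / n!)·√((n+1)/2^n). With a=5.53, n=8: V ≈ 4.06707.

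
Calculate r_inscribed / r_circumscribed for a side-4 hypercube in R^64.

r_in = 4/2 (half the side); r_out = 4√64/2 (half the diagonal). Ratio = 1/√64 ≈ 0.125.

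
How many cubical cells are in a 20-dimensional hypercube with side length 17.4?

f_3(20-cube) = (20 choose 3) · 2^17 = 149422080.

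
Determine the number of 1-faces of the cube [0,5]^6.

Choose 1 of 6 axes to span the face (C(6,1) = 6 ways), then fix each of the remaining 5 coordinates at one of its two extreme values (2^5 = 32 ways): 6·32 = 192.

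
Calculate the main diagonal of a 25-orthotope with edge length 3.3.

||(3.3,3.3,...,3.3)|| = √(25)·3.3 = 16.5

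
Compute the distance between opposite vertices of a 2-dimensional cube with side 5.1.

d = √(5.1² + 5.1² + ... + 5.1²) [2 terms] = √(2·5.1²) = 5.1√2 ≈ 7.21249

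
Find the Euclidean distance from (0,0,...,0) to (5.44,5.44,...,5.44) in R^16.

d = √(5.44² + 5.44² + ... + 5.44²) [16 terms] = √(16·5.44²) = 5.44√16 = 21.76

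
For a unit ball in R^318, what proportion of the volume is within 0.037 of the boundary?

Shell fraction = 1 - (1-0.037)^318 ≈ 0.999994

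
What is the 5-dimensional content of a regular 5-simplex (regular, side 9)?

V = (9^5 / 5!) · √((5+1) / 2^5) ≈ 213.075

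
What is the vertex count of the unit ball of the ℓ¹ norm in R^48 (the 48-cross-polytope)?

The vertices are ±e_1, ..., ±e_48, so there are 2·48 = 96.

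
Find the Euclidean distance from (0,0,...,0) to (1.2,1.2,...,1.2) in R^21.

||(1.2,1.2,...,1.2)|| = √(21)·1.2 ≈ 5.49909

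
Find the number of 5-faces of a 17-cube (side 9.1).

An n-cube has C(n,k)·2^(n-k) k-faces. Here C(17,5)·2^12 = 6188·4096 = 25346048.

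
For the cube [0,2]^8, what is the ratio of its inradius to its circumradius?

r_in / r_out = (2/2) / (2√8/2) = 1/√8 ≈ 0.353553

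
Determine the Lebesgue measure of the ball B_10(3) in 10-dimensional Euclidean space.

V_10(3) = π^(10/2) · (3)^10 / Γ(10/2 + 1) = 19683·π^5/40 ≈ 150585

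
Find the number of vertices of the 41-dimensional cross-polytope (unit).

Number of vertices = 2n = 82.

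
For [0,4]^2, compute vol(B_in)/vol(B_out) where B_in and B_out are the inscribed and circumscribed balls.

V_in/V_out = n^(-n/2) = 2^(-2/2) ≈ 0.5.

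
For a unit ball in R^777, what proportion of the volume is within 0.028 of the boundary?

1 - (1-0.028)^777 ≈ 1 - 2.61e-10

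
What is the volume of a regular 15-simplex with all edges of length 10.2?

V = (10.2^15 / 15!) · √((15+1) / 2^15) ≈ 22.7425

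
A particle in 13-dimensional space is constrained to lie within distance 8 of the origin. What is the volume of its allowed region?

Volume = π^{13/2}·(8)^13/Γ(15/2) = 70368744177664·π^6/135135 ≈ 5.00623e+11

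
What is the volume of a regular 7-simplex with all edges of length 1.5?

V = (1.5^7 / 7!) · √((7+1) / 2^7) ≈ 0.000847517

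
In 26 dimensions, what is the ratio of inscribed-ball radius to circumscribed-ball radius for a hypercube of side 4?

r_in / r_out = (4/2) / (4√26/2) = 1/√26 ≈ 0.196116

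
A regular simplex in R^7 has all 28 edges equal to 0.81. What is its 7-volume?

For a regular n-simplex with edge a, V = (a^n / n!)·√((n+1)/2^n). With a=0.81, n=7: V ≈ 1.13476e-05.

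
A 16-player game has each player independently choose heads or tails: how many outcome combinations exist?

Number of vertices = 2^16 = 65536.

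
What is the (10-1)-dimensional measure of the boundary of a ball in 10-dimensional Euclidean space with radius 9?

The surface area of an n-ball is 2π^(n/2) r^(n-1) / Γ(n/2). For n=10, r=9: 129140163·π^5/4 ≈ 9.87986e+09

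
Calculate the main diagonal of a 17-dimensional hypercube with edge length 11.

Diagonal = √17 · 11 ≈ 45.3542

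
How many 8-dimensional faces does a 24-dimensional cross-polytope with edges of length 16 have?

Each 8-face is the convex hull of 9 vertices, one chosen as ±e_i from each of 9 distinct axes: 2^9·C(24,9) = 669442048.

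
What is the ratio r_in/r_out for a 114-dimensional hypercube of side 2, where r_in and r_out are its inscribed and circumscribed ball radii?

r_in / r_out = (2/2) / (2√114/2) = 1/√114 ≈ 0.0936586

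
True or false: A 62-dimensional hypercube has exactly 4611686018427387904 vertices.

True. The 62-cube has 2^62 = 4611686018427387904 vertices.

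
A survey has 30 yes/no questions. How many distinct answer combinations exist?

The 30-cube has 2^30 = 1073741824 vertices.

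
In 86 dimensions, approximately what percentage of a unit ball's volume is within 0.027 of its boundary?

1 - (1-0.027)^86 ≈ 0.905004 ≈ 90.50%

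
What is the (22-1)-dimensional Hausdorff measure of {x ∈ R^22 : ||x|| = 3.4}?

|∂B_22(3.4)| ≈ 2.34949e+10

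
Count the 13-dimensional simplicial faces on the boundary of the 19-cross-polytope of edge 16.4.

An n-cross-polytope has 2^(k+1)·C(n,k+1) k-faces. Here 2^14·C(19,14) = 16384·11628 = 190513152.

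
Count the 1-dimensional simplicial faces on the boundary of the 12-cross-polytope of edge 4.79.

Each 1-face is the convex hull of 2 vertices, one chosen as ±e_i from each of 2 distinct axes: 2^2·C(12,2) = 264.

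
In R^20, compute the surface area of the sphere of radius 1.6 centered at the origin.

The surface area of an n-ball is 2π^(n/2) r^(n-1) / Γ(n/2). For n=20, r=1.6: 3899.83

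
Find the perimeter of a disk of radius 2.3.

|∂B_2(2.3)| = 2πr = 2π·2.3 ≈ 14.4513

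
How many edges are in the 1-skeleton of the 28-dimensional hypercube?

Number of 1-faces = C(28,1)·2^(28-1) = 28·134217728 = 3758096384.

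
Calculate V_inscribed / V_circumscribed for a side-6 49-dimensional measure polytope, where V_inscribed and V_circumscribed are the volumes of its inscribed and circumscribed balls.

Volume scales as r^n, and r_in/r_out = 1/√49, giving (1/√49)^49 ≈ 3.89221e-42.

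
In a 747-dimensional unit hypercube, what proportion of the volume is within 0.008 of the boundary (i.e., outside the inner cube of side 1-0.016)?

Shell fraction = 1 - (1-0.016)^747 ≈ 0.999994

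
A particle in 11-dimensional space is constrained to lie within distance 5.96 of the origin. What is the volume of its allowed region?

V_11(5.96) = π^(11/2) · (5.96)^11 / Γ(11/2 + 1) ≈ 6.35058e+08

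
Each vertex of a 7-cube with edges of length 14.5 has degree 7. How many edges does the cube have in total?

Number of 1-faces = C(7,1)·2^(7-1) = 7·64 = 448.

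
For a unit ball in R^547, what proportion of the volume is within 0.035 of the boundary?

V(inner)/V(outer) = ((1-0.035)/1)^547 ≈ 3.439e-09, so the shell fraction is 0.9999999966.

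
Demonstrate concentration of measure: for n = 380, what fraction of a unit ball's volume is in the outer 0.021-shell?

1 - (1-0.021)^380 ≈ 0.999686 ≈ 99.9686%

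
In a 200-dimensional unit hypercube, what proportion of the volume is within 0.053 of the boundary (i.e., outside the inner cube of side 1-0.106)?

Shell fraction = 1 - (1-0.106)^200 ≈ 1 - 1.851e-10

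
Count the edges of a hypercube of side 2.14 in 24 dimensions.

Each of the 2^24 = 16777216 vertices has degree 24; total edges = 24·2^24/2 = 201326592.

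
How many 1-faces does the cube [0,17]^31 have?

The 31-cube has n·2^(n-1) = 31·2^30 = 31·1073741824 = 33285996544 edges.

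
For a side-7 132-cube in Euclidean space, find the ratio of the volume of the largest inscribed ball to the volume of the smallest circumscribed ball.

V_in / V_out = (r_in/r_out)^132 = (1/√132)^132 = 132^(-132/2) ≈ 1.10185e-140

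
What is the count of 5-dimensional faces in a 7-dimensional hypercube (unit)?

Choose 5 of 7 axes to span the face (C(7,5) = 21 ways), then fix each of the remaining 2 coordinates at one of its two extreme values (2^2 = 4 ways): 21·4 = 84.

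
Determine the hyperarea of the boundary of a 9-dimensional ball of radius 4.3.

The surface area of an n-ball is 2π^(n/2) r^(n-1) / Γ(n/2). For n=9, r=4.3: 3.46983e+06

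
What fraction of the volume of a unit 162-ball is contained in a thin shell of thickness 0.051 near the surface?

1 - (1-0.051)^162 ≈ 0.999792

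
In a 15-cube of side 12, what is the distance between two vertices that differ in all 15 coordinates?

Diagonal = √15 · 12 ≈ 46.4758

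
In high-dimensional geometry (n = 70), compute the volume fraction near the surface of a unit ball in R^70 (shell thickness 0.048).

1 - (1-0.048)^70 ≈ 0.968042 ≈ 96.80%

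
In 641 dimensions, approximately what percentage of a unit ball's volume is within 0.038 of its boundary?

1 - (1-0.038)^641 ≈ 1 - 1.641e-11 ≈ (100 - 1.64e-09)%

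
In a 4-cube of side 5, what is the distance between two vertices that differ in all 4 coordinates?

||(5,5,...,5)|| = √(4)·5 = 10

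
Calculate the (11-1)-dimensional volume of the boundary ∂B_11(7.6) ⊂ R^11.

|∂B_11(7.6)| ≈ 1.3324e+10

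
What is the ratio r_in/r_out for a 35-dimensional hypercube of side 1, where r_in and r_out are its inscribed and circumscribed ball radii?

Ratio = (s/2)/(s√35/2) = 35^(-1/2) ≈ 0.169031.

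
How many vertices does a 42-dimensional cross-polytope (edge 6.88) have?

The vertices are ±e_1, ..., ±e_42, so there are 2·42 = 84.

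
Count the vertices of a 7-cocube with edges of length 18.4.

The 7-dimensional cross-polytope has 2n = 2·7 = 14 vertices.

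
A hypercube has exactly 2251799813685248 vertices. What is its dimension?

The n-cube has 2^n vertices, and 2251799813685248 = 2^51, so n = 51.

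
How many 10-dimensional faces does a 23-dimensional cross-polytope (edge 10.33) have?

Each 10-face is the convex hull of 11 vertices, one chosen as ±e_i from each of 11 distinct axes: 2^11·C(23,11) = 2769055744.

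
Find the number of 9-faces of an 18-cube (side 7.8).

f_9(18-cube) = (18 choose 9) · 2^9 = 24893440.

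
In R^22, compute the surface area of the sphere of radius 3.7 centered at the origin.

S = n·V_n(r)/r = 22·V_22(3.7)/3.7 (volume-to-surface relation), giving 1.38724e+11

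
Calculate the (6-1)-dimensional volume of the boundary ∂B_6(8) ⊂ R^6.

The surface area of an n-ball is 2π^(n/2) r^(n-1) / Γ(n/2). For n=6, r=8: 32768·π^3 ≈ 1.01601e+06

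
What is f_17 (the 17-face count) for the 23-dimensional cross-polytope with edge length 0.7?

An n-cross-polytope has 2^(k+1)·C(n,k+1) k-faces. Here 2^18·C(23,18) = 262144·33649 = 8820883456.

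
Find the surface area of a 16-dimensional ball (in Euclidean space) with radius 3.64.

The surface area of an n-ball is 2π^(n/2) r^(n-1) / Γ(n/2). For n=16, r=3.64: 9.8247e+08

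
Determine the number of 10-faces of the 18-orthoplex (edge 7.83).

Number of 10-faces = 2^(10+1) · C(18,10+1) = 2048 · 31824 = 65175552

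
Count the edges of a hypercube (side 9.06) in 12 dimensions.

An n-cube has n·2^(n-1) edges. With n = 12: 12·2048 = 24576.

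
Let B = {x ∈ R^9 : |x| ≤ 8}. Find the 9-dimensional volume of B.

V_9(8) = π^(9/2) · (8)^9 / Γ(9/2 + 1) = 4294967296·π^4/945 ≈ 4.42718e+08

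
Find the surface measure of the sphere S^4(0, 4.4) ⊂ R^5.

S = n·V_n(r)/r = 5·V_5(4.4)/4.4 (volume-to-surface relation), giving 9864.59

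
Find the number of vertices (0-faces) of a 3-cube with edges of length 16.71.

f_0(3-cube) = (3 choose 0) · 2^3 = 8.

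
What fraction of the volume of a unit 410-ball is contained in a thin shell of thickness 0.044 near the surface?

Shell fraction = 1 - (1-0.044)^410 ≈ 0.9999999903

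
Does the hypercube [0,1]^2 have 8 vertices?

False. The 2-cube has 2^2 = 4 vertices.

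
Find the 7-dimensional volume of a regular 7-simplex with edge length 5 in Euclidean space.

Volume = 5^7 · √(8/2^7) / 7! ≈ 3.87525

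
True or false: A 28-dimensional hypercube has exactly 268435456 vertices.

True. The 28-cube has 2^28 = 268435456 vertices.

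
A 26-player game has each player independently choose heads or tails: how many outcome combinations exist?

The 26-cube has 2^26 = 67108864 vertices.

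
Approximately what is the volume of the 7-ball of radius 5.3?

V_7(5.3) = π^(7/2) · (5.3)^7 / Γ(7/2 + 1) ≈ 555024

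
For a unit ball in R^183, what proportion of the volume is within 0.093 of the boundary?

1 - (1-0.093)^183 ≈ 0.9999999825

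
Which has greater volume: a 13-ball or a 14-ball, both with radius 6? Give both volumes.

V_13(6) ≈ 1.18934e+10. V_14(6) ≈ 4.69609e+10. The 14-ball is larger.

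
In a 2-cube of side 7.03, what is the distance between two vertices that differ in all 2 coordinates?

Diagonal = √2 · 7.03 ≈ 9.94192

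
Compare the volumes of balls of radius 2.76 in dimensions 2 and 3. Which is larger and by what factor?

V_2(2.76) ≈ 23.9314, V_3(2.76) ≈ 88.0675. The 3-ball is larger by a factor of 3.68.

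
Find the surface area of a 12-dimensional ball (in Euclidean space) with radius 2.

|∂B_12(2)| = 512·π^6/15 ≈ 32815.4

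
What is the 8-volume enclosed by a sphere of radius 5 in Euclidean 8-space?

V = 390625·π^4/24 ≈ 1.58543e+06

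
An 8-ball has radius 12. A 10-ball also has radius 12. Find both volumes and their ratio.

V_8(12) ≈ 1.74517e+09. V_10(12) ≈ 1.57899e+11. Ratio V_8/V_10 ≈ 0.01105.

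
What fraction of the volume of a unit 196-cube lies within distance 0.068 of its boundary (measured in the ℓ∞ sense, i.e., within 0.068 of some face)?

The inner cube has side 1-2·0.068 = 0.864 and volume (0.864)^196 ≈ 3.603e-13, so the shell holds 1 - 3.603e-13 of the volume.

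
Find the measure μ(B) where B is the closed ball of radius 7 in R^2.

Volume = π^{2/2}·(7)^2/Γ(2) = 49·π ≈ 153.938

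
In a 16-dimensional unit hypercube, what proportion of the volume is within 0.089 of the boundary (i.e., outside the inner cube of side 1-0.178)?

1 - (1 - 2·0.089)^16 = 1 - 0.822^16 ≈ 0.956554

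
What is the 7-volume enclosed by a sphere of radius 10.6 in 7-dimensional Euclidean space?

V_7(10.6) = π^(7/2) · (10.6)^7 / Γ(7/2 + 1) ≈ 7.1043e+07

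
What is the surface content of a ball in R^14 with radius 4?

S = n·V_n(r)/r = 14·V_14(4)/4 (volume-to-surface relation), giving 8388608·π^7/45 ≈ 5.63023e+08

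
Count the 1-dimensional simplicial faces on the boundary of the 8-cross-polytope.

Number of 1-faces = 2^(1+1) · C(8,1+1) = 4 · 28 = 112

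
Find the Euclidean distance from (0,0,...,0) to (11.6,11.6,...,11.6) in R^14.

Diagonal = √14 · 11.6 ≈ 43.4032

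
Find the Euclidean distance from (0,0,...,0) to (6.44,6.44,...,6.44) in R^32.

d = √(6.44² + 6.44² + ... + 6.44²) [32 terms] = √(32·6.44²) = 6.44√32 ≈ 36.4301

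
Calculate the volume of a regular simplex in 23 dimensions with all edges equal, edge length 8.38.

Volume = 8.38^23 · √(24/2^23) / 23! ≈ 0.0001123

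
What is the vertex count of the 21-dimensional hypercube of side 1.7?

Number of vertices = 2^21 = 2097152.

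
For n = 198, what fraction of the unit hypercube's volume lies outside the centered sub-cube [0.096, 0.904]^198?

1 - (1 - 2·0.096)^198 = 1 - 0.808^198 ≈ 1 - 4.65e-19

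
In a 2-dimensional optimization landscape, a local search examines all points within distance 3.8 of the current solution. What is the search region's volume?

The n-ball volume is π^(n/2)·r^n/Γ(n/2+1). With n=2, r=3.8: V ≈ 45.3646.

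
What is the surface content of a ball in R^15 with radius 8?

S_15(8) = 2·π^(15/2)·(8)^14 / Γ(15/2) = 1125899906842624·π^7/135135 ≈ 2.51641e+13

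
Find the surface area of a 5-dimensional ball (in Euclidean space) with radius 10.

S_5(10) = 2·π^(5/2)·(10)^4 / Γ(5/2) = 80000·π^2/3 ≈ 263189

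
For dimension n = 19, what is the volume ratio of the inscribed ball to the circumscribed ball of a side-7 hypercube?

V_in/V_out = n^(-n/2) = 19^(-19/2) ≈ 7.10953e-13.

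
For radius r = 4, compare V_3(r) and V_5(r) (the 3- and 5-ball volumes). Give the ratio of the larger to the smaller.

V_3(4) ≈ 268.083, V_5(4) ≈ 5390.12. The 5-ball is larger by a factor of 20.11.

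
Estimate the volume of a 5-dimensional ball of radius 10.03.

The n-ball volume is π^(n/2)·r^n/Γ(n/2+1). With n=5, r=10.03: V ≈ 534322.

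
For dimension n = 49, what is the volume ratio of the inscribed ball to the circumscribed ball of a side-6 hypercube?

V_in / V_out = (r_in/r_out)^49 = (1/√49)^49 = 49^(-49/2) ≈ 3.89221e-42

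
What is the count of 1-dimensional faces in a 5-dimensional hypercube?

Number of 1-faces = C(5,1) · 2^(5-1) = 5 · 16 = 80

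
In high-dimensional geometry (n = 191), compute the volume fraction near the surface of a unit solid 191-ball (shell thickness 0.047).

1 - (1-0.047)^191 ≈ 0.999898 ≈ 99.9898%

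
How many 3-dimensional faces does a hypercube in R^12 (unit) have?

Choose 3 of 12 axes to span the face (C(12,3) = 220 ways), then fix each of the remaining 9 coordinates at one of its two extreme values (2^9 = 512 ways): 220·512 = 112640.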